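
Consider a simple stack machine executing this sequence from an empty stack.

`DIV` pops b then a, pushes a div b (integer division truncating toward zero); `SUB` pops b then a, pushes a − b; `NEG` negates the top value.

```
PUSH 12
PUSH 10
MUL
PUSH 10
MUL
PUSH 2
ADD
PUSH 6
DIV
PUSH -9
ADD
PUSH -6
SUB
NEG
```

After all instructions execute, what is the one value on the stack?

-197

PUSH 12  [12]
PUSH 10  [12, 10]
MUL      [120]
PUSH 10  [120, 10]
MUL      [1200]
PUSH 2   [1200, 2]
ADD      [1202]
PUSH 6   [1202, 6]
DIV      [200]
PUSH -9  [200, -9]
ADD      [191]
PUSH -6  [191, -6]
SUB      [197]
NEG      [-197]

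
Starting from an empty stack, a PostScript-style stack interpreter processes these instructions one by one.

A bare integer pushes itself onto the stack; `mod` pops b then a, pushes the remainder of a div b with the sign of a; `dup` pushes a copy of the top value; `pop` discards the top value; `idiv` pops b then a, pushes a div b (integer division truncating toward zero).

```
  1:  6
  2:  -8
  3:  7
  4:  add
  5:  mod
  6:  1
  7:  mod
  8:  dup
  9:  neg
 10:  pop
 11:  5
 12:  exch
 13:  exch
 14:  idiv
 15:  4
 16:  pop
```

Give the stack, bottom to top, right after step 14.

6    → 6
-8   → 6 -8
7    → 6 -8 7
add  → 6 -1
mod  → 0
1    → 0 1
mod  → 0
dup  → 0 0
neg  → 0 0
pop  → 0
5    → 0 5
exch → 5 0
exch → 0 5
idiv → 0

[0]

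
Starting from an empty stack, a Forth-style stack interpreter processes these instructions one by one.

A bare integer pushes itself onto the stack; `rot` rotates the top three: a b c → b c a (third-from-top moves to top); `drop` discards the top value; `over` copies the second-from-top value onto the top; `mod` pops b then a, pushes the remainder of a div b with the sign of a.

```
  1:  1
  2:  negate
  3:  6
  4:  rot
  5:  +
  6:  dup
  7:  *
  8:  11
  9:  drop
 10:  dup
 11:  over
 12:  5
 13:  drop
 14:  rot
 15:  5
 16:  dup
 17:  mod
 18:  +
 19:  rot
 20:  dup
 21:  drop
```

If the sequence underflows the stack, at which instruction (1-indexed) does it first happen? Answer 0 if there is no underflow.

1       [1]
negate  [-1]
6       [-1, 6]
rot  — needs 3 operands, stack has 2 → underflow

4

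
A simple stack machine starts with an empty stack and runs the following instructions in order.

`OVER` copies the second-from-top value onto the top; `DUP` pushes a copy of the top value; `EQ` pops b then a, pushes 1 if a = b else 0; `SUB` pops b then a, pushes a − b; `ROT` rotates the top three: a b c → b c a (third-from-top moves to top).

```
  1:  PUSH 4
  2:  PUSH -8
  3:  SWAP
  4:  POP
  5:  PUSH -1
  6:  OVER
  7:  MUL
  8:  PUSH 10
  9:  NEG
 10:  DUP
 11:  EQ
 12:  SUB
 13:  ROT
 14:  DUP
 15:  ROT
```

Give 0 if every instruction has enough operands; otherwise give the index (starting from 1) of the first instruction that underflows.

PUSH 4  → 4
PUSH -8 → 4 -8
SWAP    → -8 4
POP     → -8
PUSH -1 → -8 -1
OVER    → -8 -1 -8
MUL     → -8 8
PUSH 10 → -8 8 10
NEG     → -8 8 -10
DUP     → -8 8 -10 -10
EQ      → -8 8 1
SUB     → -8 7
ROT  — needs 3 operands, stack has 2 → underflow

13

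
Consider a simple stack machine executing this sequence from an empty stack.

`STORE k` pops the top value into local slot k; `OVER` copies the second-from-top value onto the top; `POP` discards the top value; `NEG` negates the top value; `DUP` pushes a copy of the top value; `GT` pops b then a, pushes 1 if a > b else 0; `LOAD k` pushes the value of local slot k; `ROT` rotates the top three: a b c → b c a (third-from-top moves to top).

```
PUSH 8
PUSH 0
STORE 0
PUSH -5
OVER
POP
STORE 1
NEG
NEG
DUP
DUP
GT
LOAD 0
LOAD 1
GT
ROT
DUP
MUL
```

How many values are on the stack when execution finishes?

PUSH 8  → 8
PUSH 0  → 8 0
STORE 0 → 8
PUSH -5 → 8 -5
OVER    → 8 -5 8
POP     → 8 -5
STORE 1 → 8
NEG     → -8
NEG     → 8
DUP     → 8 8
DUP     → 8 8 8
GT      → 8 0
LOAD 0  → 8 0 0
LOAD 1  → 8 0 0 -5
GT      → 8 0 1
ROT     → 0 1 8
DUP     → 0 1 8 8
MUL     → 0 1 64

3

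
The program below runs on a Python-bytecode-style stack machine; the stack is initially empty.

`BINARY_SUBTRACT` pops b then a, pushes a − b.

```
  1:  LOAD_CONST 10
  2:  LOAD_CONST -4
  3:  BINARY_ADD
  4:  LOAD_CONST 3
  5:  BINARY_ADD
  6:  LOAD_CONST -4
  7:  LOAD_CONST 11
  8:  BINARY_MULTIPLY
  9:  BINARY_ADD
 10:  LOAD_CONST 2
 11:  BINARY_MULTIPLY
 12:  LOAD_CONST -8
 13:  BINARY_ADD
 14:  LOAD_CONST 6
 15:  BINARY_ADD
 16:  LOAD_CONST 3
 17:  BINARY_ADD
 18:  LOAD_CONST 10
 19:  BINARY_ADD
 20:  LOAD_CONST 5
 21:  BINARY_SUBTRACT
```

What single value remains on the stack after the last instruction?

LOAD_CONST 10   : 10
LOAD_CONST -4   : 10 -4
BINARY_ADD      : 6
LOAD_CONST 3    : 6 3
BINARY_ADD      : 9
LOAD_CONST -4   : 9 -4
LOAD_CONST 11   : 9 -4 11
BINARY_MULTIPLY : 9 -44
BINARY_ADD      : -35
LOAD_CONST 2    : -35 2
BINARY_MULTIPLY : -70
LOAD_CONST -8   : -70 -8
BINARY_ADD      : -78
LOAD_CONST 6    : -78 6
BINARY_ADD      : -72
LOAD_CONST 3    : -72 3
BINARY_ADD      : -69
LOAD_CONST 10   : -69 10
BINARY_ADD      : -59
LOAD_CONST 5    : -59 5
BINARY_SUBTRACT : -64

-64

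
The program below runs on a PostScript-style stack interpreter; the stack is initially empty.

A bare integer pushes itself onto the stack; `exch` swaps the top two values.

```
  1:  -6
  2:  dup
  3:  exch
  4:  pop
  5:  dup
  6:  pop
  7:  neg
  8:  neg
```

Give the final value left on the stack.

-6    -6
dup   -6 -6
exch  -6 -6
pop   -6
dup   -6 -6
pop   -6
neg   6
neg   -6

-6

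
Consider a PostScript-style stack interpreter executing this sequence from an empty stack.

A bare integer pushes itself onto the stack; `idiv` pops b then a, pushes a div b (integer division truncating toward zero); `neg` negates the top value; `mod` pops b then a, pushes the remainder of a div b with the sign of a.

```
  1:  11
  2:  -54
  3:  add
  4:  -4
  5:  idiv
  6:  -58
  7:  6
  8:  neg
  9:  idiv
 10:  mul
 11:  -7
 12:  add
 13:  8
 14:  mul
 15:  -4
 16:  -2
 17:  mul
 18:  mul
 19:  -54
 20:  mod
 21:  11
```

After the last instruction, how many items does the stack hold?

11   → 11
-54  → 11 -54
add  → -43
-4   → -43 -4
idiv → 10
-58  → 10 -58
6    → 10 -58 6
neg  → 10 -58 -6
idiv → 10 9
mul  → 90
-7   → 90 -7
add  → 83
8    → 83 8
mul  → 664
-4   → 664 -4
-2   → 664 -4 -2
mul  → 664 8
mul  → 5312
-54  → 5312 -54
mod  → 20
11   → 20 11

2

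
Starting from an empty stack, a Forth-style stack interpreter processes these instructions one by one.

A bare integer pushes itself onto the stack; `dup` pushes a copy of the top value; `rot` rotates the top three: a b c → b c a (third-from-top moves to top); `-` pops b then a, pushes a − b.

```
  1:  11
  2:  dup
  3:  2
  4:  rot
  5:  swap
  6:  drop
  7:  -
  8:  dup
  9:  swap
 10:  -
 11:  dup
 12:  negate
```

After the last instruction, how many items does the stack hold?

2

11     : 11
dup    : 11 11
2      : 11 11 2
rot    : 11 2 11
swap   : 11 11 2
drop   : 11 11
-      : 0
dup    : 0 0
swap   : 0 0
-      : 0
dup    : 0 0
negate : 0 0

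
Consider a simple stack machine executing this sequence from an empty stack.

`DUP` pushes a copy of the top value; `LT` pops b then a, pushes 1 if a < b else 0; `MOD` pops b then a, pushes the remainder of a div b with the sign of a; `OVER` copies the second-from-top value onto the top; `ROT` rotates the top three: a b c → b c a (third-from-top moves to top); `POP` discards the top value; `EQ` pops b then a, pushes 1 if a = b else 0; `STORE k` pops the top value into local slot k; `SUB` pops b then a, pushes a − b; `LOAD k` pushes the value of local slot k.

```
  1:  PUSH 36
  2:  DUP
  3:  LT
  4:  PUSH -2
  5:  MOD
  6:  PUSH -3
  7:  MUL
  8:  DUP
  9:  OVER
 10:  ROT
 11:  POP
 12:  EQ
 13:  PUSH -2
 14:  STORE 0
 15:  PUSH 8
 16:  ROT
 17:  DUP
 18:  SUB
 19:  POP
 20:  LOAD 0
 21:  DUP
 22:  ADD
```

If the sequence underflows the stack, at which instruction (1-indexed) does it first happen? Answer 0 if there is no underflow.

PUSH 36 -> [36]
DUP     -> [36, 36]
LT      -> [0]
PUSH -2 -> [0, -2]
MOD     -> [0]
PUSH -3 -> [0, -3]
MUL     -> [0]
DUP     -> [0, 0]
OVER    -> [0, 0, 0]
ROT     -> [0, 0, 0]
POP     -> [0, 0]
EQ      -> [1]
PUSH -2 -> [1, -2]
STORE 0 -> [1]
PUSH 8  -> [1, 8]
ROT  — needs 3 operands, stack has 2 → underflow

16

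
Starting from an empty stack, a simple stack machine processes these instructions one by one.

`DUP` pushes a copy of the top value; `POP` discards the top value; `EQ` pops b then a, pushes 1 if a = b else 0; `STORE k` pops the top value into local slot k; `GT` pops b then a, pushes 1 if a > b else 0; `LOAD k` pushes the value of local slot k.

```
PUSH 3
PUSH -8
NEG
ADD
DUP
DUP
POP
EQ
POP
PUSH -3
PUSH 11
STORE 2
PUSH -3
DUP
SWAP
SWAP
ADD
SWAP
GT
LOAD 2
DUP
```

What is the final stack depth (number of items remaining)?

PUSH 3  → [3]
PUSH -8 → [3, -8]
NEG     → [3, 8]
ADD     → [11]
DUP     → [11, 11]
DUP     → [11, 11, 11]
POP     → [11, 11]
EQ      → [1]
POP     → []
PUSH -3 → [-3]
PUSH 11 → [-3, 11]
STORE 2 → [-3]
PUSH -3 → [-3, -3]
DUP     → [-3, -3, -3]
SWAP    → [-3, -3, -3]
SWAP    → [-3, -3, -3]
ADD     → [-3, -6]
SWAP    → [-6, -3]
GT      → [0]
LOAD 2  → [0, 11]
DUP     → [0, 11, 11]

3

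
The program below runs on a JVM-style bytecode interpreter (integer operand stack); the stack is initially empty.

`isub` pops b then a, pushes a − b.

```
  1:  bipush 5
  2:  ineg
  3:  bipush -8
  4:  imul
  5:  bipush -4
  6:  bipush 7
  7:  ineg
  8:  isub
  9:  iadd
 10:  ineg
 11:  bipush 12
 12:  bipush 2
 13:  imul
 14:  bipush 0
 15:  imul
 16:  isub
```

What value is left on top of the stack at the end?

-43

bipush 5  -> 5
ineg      -> -5
bipush -8 -> -5 -8
imul      -> 40
bipush -4 -> 40 -4
bipush 7  -> 40 -4 7
ineg      -> 40 -4 -7
isub      -> 40 3
iadd      -> 43
ineg      -> -43
bipush 12 -> -43 12
bipush 2  -> -43 12 2
imul      -> -43 24
bipush 0  -> -43 24 0
imul      -> -43 0
isub      -> -43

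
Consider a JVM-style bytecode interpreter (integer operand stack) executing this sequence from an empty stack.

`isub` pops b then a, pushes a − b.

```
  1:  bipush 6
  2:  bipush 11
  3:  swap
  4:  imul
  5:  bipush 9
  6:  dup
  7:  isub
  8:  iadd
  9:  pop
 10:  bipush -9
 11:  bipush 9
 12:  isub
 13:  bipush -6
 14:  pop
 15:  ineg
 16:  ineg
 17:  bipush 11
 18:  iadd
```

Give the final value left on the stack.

-7

bipush 6  : [6]
bipush 11 : [6, 11]
swap      : [11, 6]
imul      : [66]
bipush 9  : [66, 9]
dup       : [66, 9, 9]
isub      : [66, 0]
iadd      : [66]
pop       : []
bipush -9 : [-9]
bipush 9  : [-9, 9]
isub      : [-18]
bipush -6 : [-18, -6]
pop       : [-18]
ineg      : [18]
ineg      : [-18]
bipush 11 : [-18, 11]
iadd      : [-7]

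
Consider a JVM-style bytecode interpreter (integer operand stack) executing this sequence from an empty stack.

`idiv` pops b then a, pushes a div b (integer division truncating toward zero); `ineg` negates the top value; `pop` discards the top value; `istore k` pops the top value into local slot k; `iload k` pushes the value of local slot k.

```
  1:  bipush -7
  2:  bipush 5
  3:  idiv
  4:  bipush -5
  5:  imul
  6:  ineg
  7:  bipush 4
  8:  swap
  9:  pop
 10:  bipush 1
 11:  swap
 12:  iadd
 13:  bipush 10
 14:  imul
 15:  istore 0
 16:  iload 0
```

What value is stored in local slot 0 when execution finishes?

bipush -7 : -7
bipush 5  : -7 5
idiv      : -1
bipush -5 : -1 -5
imul      : 5
ineg      : -5
bipush 4  : -5 4
swap      : 4 -5
pop       : 4
bipush 1  : 4 1
swap      : 1 4
iadd      : 5
bipush 10 : 5 10
imul      : 50
istore 0  : (empty)
iload 0   : 50

50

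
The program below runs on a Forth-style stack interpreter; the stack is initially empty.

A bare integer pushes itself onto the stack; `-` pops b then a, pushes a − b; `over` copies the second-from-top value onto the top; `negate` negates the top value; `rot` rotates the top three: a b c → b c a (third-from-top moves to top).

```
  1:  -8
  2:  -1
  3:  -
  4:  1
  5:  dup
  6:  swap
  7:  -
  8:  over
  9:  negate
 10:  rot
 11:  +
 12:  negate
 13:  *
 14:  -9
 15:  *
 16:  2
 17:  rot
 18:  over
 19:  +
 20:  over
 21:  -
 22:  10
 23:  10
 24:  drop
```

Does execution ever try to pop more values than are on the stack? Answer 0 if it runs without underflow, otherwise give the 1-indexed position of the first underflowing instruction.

17

-8     → [-8]
-1     → [-8, -1]
-      → [-7]
1      → [-7, 1]
dup    → [-7, 1, 1]
swap   → [-7, 1, 1]
-      → [-7, 0]
over   → [-7, 0, -7]
negate → [-7, 0, 7]
rot    → [0, 7, -7]
+      → [0, 0]
negate → [0, 0]
*      → [0]
-9     → [0, -9]
*      → [0]
2      → [0, 2]
rot  — needs 3 operands, stack has 2 → underflow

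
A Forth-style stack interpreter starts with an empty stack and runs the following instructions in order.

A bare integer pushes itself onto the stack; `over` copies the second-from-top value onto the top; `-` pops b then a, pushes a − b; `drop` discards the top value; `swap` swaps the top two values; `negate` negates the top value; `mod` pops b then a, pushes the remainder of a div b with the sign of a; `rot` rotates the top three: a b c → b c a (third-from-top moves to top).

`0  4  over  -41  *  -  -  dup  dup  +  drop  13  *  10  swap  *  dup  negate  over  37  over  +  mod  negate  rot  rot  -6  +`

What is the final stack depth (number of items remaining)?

3

0       [0]
4       [0, 4]
over    [0, 4, 0]
-41     [0, 4, 0, -41]
*       [0, 4, 0]
-       [0, 4]
-       [-4]
dup     [-4, -4]
dup     [-4, -4, -4]
+       [-4, -8]
drop    [-4]
13      [-4, 13]
*       [-52]
10      [-52, 10]
swap    [10, -52]
*       [-520]
dup     [-520, -520]
negate  [-520, 520]
over    [-520, 520, -520]
37      [-520, 520, -520, 37]
over    [-520, 520, -520, 37, -520]
+       [-520, 520, -520, -483]
mod     [-520, 520, -37]
negate  [-520, 520, 37]
rot     [520, 37, -520]
rot     [37, -520, 520]
-6      [37, -520, 520, -6]
+       [37, -520, 514]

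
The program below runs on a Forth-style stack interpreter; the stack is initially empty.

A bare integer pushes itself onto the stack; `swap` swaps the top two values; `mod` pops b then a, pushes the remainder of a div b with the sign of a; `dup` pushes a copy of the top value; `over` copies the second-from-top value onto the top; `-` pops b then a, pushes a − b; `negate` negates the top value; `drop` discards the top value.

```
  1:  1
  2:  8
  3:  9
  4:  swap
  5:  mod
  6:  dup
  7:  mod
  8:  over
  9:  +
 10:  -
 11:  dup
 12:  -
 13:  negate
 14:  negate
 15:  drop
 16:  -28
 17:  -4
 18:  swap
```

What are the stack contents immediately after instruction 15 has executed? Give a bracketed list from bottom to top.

[]

1      : [1]
8      : [1, 8]
9      : [1, 8, 9]
swap   : [1, 9, 8]
mod    : [1, 1]
dup    : [1, 1, 1]
mod    : [1, 0]
over   : [1, 0, 1]
+      : [1, 1]
-      : [0]
dup    : [0, 0]
-      : [0]
negate : [0]
negate : [0]
drop   : []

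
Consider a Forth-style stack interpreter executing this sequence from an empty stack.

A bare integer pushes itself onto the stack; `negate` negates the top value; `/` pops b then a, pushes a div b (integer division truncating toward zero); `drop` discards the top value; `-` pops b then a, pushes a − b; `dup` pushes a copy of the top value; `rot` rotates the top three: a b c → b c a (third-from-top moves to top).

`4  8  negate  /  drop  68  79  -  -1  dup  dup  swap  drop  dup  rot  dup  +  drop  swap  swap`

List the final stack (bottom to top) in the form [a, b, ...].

4      : [4]
8      : [4, 8]
negate : [4, -8]
/      : [0]
drop   : []
68     : [68]
79     : [68, 79]
-      : [-11]
-1     : [-11, -1]
dup    : [-11, -1, -1]
dup    : [-11, -1, -1, -1]
swap   : [-11, -1, -1, -1]
drop   : [-11, -1, -1]
dup    : [-11, -1, -1, -1]
rot    : [-11, -1, -1, -1]
dup    : [-11, -1, -1, -1, -1]
+      : [-11, -1, -1, -2]
drop   : [-11, -1, -1]
swap   : [-11, -1, -1]
swap   : [-11, -1, -1]

[-11, -1, -1]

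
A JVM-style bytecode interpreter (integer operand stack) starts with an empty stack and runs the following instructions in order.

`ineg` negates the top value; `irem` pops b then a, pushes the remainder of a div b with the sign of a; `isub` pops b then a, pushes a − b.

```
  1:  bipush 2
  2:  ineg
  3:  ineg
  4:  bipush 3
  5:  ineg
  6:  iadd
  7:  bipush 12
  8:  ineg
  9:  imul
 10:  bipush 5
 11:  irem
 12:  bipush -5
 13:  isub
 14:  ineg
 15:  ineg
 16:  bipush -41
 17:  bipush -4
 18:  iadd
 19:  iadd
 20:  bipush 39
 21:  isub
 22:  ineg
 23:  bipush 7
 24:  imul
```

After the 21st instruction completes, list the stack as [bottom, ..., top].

[-77]

bipush 2   -> [2]
ineg       -> [-2]
ineg       -> [2]
bipush 3   -> [2, 3]
ineg       -> [2, -3]
iadd       -> [-1]
bipush 12  -> [-1, 12]
ineg       -> [-1, -12]
imul       -> [12]
bipush 5   -> [12, 5]
irem       -> [2]
bipush -5  -> [2, -5]
isub       -> [7]
ineg       -> [-7]
ineg       -> [7]
bipush -41 -> [7, -41]
bipush -4  -> [7, -41, -4]
iadd       -> [7, -45]
iadd       -> [-38]
bipush 39  -> [-38, 39]
isub       -> [-77]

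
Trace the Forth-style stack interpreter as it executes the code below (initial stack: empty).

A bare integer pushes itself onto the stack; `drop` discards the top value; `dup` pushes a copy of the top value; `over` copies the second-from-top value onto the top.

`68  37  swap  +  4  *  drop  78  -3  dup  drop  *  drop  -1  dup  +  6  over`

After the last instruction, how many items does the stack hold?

68   -> 68
37   -> 68 37
swap -> 37 68
+    -> 105
4    -> 105 4
*    -> 420
drop -> (empty)
78   -> 78
-3   -> 78 -3
dup  -> 78 -3 -3
drop -> 78 -3
*    -> -234
drop -> (empty)
-1   -> -1
dup  -> -1 -1
+    -> -2
6    -> -2 6
over -> -2 6 -2

3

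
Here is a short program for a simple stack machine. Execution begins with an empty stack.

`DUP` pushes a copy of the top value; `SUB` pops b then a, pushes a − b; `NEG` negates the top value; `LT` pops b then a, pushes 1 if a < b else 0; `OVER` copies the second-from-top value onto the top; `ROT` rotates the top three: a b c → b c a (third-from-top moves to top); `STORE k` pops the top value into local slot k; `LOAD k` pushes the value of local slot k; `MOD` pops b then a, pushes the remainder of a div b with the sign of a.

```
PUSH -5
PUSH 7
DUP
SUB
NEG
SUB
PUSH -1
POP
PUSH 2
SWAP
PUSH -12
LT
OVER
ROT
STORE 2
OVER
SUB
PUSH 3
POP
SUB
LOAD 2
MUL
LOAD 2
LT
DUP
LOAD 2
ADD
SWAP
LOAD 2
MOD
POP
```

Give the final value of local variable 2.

2

PUSH -5  : -5
PUSH 7   : -5 7
DUP      : -5 7 7
SUB      : -5 0
NEG      : -5 0
SUB      : -5
PUSH -1  : -5 -1
POP      : -5
PUSH 2   : -5 2
SWAP     : 2 -5
PUSH -12 : 2 -5 -12
LT       : 2 0
OVER     : 2 0 2
ROT      : 0 2 2
STORE 2  : 0 2
OVER     : 0 2 0
SUB      : 0 2
PUSH 3   : 0 2 3
POP      : 0 2
SUB      : -2
LOAD 2   : -2 2
MUL      : -4
LOAD 2   : -4 2
LT       : 1
DUP      : 1 1
LOAD 2   : 1 1 2
ADD      : 1 3
SWAP     : 3 1
LOAD 2   : 3 1 2
MOD      : 3 1
POP      : 3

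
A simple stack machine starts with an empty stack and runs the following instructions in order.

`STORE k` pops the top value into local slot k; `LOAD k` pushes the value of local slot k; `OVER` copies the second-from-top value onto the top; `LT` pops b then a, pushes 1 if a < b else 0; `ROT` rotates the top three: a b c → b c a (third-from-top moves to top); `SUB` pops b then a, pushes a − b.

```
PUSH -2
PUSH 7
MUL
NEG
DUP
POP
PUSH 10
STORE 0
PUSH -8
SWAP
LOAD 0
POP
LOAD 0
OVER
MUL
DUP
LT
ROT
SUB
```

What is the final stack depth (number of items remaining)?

PUSH -2 -> -2
PUSH 7  -> -2 7
MUL     -> -14
NEG     -> 14
DUP     -> 14 14
POP     -> 14
PUSH 10 -> 14 10
STORE 0 -> 14
PUSH -8 -> 14 -8
SWAP    -> -8 14
LOAD 0  -> -8 14 10
POP     -> -8 14
LOAD 0  -> -8 14 10
OVER    -> -8 14 10 14
MUL     -> -8 14 140
DUP     -> -8 14 140 140
LT      -> -8 14 0
ROT     -> 14 0 -8
SUB     -> 14 8

2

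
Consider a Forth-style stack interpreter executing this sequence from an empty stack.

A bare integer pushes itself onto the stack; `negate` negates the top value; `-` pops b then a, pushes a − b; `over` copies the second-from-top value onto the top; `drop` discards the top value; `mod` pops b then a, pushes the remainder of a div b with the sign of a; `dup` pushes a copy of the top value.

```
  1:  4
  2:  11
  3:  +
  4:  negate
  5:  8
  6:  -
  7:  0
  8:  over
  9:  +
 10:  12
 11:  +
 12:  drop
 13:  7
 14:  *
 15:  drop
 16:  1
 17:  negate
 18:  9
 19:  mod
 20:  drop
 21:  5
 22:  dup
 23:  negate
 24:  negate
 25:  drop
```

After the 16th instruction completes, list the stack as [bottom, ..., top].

4      -> [4]
11     -> [4, 11]
+      -> [15]
negate -> [-15]
8      -> [-15, 8]
-      -> [-23]
0      -> [-23, 0]
over   -> [-23, 0, -23]
+      -> [-23, -23]
12     -> [-23, -23, 12]
+      -> [-23, -11]
drop   -> [-23]
7      -> [-23, 7]
*      -> [-161]
drop   -> []
1      -> [1]

[1]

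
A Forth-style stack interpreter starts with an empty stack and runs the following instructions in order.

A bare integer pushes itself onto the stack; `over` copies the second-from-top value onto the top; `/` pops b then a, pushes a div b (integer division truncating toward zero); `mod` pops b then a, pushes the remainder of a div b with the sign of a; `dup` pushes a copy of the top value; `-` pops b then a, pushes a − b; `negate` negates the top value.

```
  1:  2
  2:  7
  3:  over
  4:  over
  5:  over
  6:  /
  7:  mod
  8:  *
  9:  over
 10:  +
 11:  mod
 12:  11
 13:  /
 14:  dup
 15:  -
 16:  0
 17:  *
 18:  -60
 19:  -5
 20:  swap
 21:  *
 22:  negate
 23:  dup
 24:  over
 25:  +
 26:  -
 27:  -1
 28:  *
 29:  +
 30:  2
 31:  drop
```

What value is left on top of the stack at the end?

2      : [2]
7      : [2, 7]
over   : [2, 7, 2]
over   : [2, 7, 2, 7]
over   : [2, 7, 2, 7, 2]
/      : [2, 7, 2, 3]
mod    : [2, 7, 2]
*      : [2, 14]
over   : [2, 14, 2]
+      : [2, 16]
mod    : [2]
11     : [2, 11]
/      : [0]
dup    : [0, 0]
-      : [0]
0      : [0, 0]
*      : [0]
-60    : [0, -60]
-5     : [0, -60, -5]
swap   : [0, -5, -60]
*      : [0, 300]
negate : [0, -300]
dup    : [0, -300, -300]
over   : [0, -300, -300, -300]
+      : [0, -300, -600]
-      : [0, 300]
-1     : [0, 300, -1]
*      : [0, -300]
+      : [-300]
2      : [-300, 2]
drop   : [-300]

-300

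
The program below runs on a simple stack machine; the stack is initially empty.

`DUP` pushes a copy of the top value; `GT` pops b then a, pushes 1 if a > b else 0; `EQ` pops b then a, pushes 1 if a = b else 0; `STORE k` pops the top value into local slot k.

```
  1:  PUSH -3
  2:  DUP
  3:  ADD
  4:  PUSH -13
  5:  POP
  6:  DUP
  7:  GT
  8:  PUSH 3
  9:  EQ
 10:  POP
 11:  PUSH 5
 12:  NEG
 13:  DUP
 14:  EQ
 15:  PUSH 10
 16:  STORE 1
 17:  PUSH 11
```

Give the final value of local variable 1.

PUSH -3  -> -3
DUP      -> -3 -3
ADD      -> -6
PUSH -13 -> -6 -13
POP      -> -6
DUP      -> -6 -6
GT       -> 0
PUSH 3   -> 0 3
EQ       -> 0
POP      -> (empty)
PUSH 5   -> 5
NEG      -> -5
DUP      -> -5 -5
EQ       -> 1
PUSH 10  -> 1 10
STORE 1  -> 1
PUSH 11  -> 1 11

10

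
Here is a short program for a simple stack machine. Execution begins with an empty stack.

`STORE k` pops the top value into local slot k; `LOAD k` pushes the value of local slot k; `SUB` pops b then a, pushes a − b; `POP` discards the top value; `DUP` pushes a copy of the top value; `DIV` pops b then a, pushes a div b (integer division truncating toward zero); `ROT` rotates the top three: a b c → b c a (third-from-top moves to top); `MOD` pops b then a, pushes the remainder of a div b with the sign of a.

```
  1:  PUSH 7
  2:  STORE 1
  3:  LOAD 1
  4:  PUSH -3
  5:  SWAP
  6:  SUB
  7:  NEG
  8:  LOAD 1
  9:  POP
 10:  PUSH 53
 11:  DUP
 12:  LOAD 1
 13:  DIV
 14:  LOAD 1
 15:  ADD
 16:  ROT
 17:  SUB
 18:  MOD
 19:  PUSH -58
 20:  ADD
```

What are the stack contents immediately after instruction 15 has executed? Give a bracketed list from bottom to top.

[10, 53, 14]

PUSH 7  -> [7]
STORE 1 -> []
LOAD 1  -> [7]
PUSH -3 -> [7, -3]
SWAP    -> [-3, 7]
SUB     -> [-10]
NEG     -> [10]
LOAD 1  -> [10, 7]
POP     -> [10]
PUSH 53 -> [10, 53]
DUP     -> [10, 53, 53]
LOAD 1  -> [10, 53, 53, 7]
DIV     -> [10, 53, 7]
LOAD 1  -> [10, 53, 7, 7]
ADD     -> [10, 53, 14]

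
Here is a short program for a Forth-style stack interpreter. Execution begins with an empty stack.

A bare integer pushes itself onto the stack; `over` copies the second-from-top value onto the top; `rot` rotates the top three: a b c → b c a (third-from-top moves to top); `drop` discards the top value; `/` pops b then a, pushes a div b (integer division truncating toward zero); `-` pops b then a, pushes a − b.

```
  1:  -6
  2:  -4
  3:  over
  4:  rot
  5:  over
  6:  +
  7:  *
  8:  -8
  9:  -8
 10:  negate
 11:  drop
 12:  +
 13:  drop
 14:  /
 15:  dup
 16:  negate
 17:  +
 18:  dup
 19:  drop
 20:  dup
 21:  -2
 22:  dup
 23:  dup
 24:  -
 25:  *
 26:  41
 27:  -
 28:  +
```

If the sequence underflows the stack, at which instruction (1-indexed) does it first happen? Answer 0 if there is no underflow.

-6      [-6]
-4      [-6, -4]
over    [-6, -4, -6]
rot     [-4, -6, -6]
over    [-4, -6, -6, -6]
+       [-4, -6, -12]
*       [-4, 72]
-8      [-4, 72, -8]
-8      [-4, 72, -8, -8]
negate  [-4, 72, -8, 8]
drop    [-4, 72, -8]
+       [-4, 64]
drop    [-4]
/  — needs 2 operands, stack has 1 → underflow

14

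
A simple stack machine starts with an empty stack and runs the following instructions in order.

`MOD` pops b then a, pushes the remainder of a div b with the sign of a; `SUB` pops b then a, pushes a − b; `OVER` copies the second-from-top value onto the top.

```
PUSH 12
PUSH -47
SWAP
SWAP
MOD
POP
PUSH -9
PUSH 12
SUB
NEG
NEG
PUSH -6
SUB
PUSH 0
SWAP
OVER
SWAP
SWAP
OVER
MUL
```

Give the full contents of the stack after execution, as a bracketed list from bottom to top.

PUSH 12  -> [12]
PUSH -47 -> [12, -47]
SWAP     -> [-47, 12]
SWAP     -> [12, -47]
MOD      -> [12]
POP      -> []
PUSH -9  -> [-9]
PUSH 12  -> [-9, 12]
SUB      -> [-21]
NEG      -> [21]
NEG      -> [-21]
PUSH -6  -> [-21, -6]
SUB      -> [-15]
PUSH 0   -> [-15, 0]
SWAP     -> [0, -15]
OVER     -> [0, -15, 0]
SWAP     -> [0, 0, -15]
SWAP     -> [0, -15, 0]
OVER     -> [0, -15, 0, -15]
MUL      -> [0, -15, 0]

[0, -15, 0]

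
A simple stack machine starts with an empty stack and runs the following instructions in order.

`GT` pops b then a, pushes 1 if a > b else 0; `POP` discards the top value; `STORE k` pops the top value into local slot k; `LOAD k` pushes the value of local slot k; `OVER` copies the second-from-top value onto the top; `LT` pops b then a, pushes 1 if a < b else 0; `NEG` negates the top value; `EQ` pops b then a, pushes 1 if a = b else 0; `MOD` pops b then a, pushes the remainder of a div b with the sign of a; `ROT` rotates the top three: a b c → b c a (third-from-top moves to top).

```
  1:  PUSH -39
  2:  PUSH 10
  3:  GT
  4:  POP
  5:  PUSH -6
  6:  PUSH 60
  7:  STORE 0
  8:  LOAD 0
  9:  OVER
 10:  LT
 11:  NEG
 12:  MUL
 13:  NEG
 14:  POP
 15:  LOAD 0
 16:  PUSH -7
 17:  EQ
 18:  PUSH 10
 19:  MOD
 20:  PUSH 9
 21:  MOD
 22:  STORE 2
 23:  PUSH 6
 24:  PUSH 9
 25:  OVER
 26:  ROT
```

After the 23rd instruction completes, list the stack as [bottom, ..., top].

PUSH -39 -> [-39]
PUSH 10  -> [-39, 10]
GT       -> [0]
POP      -> []
PUSH -6  -> [-6]
PUSH 60  -> [-6, 60]
STORE 0  -> [-6]
LOAD 0   -> [-6, 60]
OVER     -> [-6, 60, -6]
LT       -> [-6, 0]
NEG      -> [-6, 0]
MUL      -> [0]
NEG      -> [0]
POP      -> []
LOAD 0   -> [60]
PUSH -7  -> [60, -7]
EQ       -> [0]
PUSH 10  -> [0, 10]
MOD      -> [0]
PUSH 9   -> [0, 9]
MOD      -> [0]
STORE 2  -> []
PUSH 6   -> [6]

[6]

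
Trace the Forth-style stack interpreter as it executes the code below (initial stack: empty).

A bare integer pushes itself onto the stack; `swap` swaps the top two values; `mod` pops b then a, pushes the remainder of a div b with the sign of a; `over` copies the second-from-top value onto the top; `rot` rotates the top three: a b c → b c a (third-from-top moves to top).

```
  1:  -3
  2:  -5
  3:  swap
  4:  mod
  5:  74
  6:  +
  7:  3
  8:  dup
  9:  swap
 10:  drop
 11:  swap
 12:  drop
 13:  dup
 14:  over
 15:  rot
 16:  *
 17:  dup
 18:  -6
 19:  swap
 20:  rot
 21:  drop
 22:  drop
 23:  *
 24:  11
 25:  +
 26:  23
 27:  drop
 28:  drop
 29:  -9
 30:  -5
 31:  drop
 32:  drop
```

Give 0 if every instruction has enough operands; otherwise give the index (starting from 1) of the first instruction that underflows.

-3    -3
-5    -3 -5
swap  -5 -3
mod   -2
74    -2 74
+     72
3     72 3
dup   72 3 3
swap  72 3 3
drop  72 3
swap  3 72
drop  3
dup   3 3
over  3 3 3
rot   3 3 3
*     3 9
dup   3 9 9
-6    3 9 9 -6
swap  3 9 -6 9
rot   3 -6 9 9
drop  3 -6 9
drop  3 -6
*     -18
11    -18 11
+     -7
23    -7 23
drop  -7
drop  (empty)
-9    -9
-5    -9 -5
drop  -9
drop  (empty)

0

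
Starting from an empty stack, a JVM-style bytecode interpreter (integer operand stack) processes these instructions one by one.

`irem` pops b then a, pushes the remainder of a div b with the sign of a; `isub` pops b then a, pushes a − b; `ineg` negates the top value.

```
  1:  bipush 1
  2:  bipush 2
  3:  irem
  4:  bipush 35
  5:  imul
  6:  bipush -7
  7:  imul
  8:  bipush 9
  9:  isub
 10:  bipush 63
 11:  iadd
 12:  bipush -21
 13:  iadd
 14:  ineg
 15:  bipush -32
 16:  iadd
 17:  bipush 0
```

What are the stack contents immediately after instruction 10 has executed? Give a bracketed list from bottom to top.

bipush 1   1
bipush 2   1 2
irem       1
bipush 35  1 35
imul       35
bipush -7  35 -7
imul       -245
bipush 9   -245 9
isub       -254
bipush 63  -254 63

[-254, 63]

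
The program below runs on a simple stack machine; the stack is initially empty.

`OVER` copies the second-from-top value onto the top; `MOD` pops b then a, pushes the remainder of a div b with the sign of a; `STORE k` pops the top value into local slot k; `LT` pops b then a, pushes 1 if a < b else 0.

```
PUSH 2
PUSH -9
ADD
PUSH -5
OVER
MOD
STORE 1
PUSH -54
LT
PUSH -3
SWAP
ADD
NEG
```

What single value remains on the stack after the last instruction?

3

PUSH 2   : [2]
PUSH -9  : [2, -9]
ADD      : [-7]
PUSH -5  : [-7, -5]
OVER     : [-7, -5, -7]
MOD      : [-7, -5]
STORE 1  : [-7]
PUSH -54 : [-7, -54]
LT       : [0]
PUSH -3  : [0, -3]
SWAP     : [-3, 0]
ADD      : [-3]
NEG      : [3]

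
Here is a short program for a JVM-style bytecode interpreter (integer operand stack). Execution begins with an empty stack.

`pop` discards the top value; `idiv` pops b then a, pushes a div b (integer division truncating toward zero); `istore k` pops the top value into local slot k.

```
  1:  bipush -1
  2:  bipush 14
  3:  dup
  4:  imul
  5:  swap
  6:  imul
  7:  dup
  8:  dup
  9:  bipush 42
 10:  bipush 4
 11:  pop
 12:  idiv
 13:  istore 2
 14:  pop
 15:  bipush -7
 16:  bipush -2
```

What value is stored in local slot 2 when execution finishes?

-4

bipush -1 → [-1]
bipush 14 → [-1, 14]
dup       → [-1, 14, 14]
imul      → [-1, 196]
swap      → [196, -1]
imul      → [-196]
dup       → [-196, -196]
dup       → [-196, -196, -196]
bipush 42 → [-196, -196, -196, 42]
bipush 4  → [-196, -196, -196, 42, 4]
pop       → [-196, -196, -196, 42]
idiv      → [-196, -196, -4]
istore 2  → [-196, -196]
pop       → [-196]
bipush -7 → [-196, -7]
bipush -2 → [-196, -7, -2]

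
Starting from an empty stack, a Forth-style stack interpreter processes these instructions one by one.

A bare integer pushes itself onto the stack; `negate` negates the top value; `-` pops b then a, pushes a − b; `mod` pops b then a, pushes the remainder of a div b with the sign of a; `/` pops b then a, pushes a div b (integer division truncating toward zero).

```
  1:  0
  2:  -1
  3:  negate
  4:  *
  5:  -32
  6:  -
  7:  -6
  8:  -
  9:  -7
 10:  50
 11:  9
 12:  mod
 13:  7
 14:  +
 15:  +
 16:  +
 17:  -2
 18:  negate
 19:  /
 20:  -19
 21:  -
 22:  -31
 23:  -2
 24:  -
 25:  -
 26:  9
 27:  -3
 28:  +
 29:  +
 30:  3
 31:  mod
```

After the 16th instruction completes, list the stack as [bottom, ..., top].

[43]

0      → 0
-1     → 0 -1
negate → 0 1
*      → 0
-32    → 0 -32
-      → 32
-6     → 32 -6
-      → 38
-7     → 38 -7
50     → 38 -7 50
9      → 38 -7 50 9
mod    → 38 -7 5
7      → 38 -7 5 7
+      → 38 -7 12
+      → 38 5
+      → 43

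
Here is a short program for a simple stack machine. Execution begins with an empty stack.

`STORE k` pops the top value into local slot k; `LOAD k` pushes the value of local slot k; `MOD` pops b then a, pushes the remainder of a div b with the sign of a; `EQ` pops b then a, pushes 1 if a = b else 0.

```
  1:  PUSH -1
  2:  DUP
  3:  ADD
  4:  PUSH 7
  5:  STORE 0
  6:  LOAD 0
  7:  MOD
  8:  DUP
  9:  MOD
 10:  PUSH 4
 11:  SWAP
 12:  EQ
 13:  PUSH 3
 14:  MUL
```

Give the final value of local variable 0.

7

PUSH -1 : [-1]
DUP     : [-1, -1]
ADD     : [-2]
PUSH 7  : [-2, 7]
STORE 0 : [-2]
LOAD 0  : [-2, 7]
MOD     : [-2]
DUP     : [-2, -2]
MOD     : [0]
PUSH 4  : [0, 4]
SWAP    : [4, 0]
EQ      : [0]
PUSH 3  : [0, 3]
MUL     : [0]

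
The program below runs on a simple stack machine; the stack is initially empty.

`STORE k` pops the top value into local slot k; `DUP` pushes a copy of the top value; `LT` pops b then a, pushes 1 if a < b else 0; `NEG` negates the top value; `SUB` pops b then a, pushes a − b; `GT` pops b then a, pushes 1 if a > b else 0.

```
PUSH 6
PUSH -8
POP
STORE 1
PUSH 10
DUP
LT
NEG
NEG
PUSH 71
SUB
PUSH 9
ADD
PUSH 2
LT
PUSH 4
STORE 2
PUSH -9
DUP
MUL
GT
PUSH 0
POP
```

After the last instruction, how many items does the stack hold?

PUSH 6  : [6]
PUSH -8 : [6, -8]
POP     : [6]
STORE 1 : []
PUSH 10 : [10]
DUP     : [10, 10]
LT      : [0]
NEG     : [0]
NEG     : [0]
PUSH 71 : [0, 71]
SUB     : [-71]
PUSH 9  : [-71, 9]
ADD     : [-62]
PUSH 2  : [-62, 2]
LT      : [1]
PUSH 4  : [1, 4]
STORE 2 : [1]
PUSH -9 : [1, -9]
DUP     : [1, -9, -9]
MUL     : [1, 81]
GT      : [0]
PUSH 0  : [0, 0]
POP     : [0]

1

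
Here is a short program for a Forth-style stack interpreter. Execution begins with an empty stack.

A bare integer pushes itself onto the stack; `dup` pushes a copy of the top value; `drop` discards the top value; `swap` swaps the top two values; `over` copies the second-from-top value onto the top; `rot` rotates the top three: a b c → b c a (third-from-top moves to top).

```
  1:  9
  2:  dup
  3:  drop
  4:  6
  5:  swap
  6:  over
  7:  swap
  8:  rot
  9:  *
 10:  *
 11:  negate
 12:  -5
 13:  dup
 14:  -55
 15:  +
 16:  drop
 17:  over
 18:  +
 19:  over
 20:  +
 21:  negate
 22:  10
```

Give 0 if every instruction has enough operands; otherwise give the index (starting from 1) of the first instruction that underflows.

9      -> 9
dup    -> 9 9
drop   -> 9
6      -> 9 6
swap   -> 6 9
over   -> 6 9 6
swap   -> 6 6 9
rot    -> 6 9 6
*      -> 6 54
*      -> 324
negate -> -324
-5     -> -324 -5
dup    -> -324 -5 -5
-55    -> -324 -5 -5 -55
+      -> -324 -5 -60
drop   -> -324 -5
over   -> -324 -5 -324
+      -> -324 -329
over   -> -324 -329 -324
+      -> -324 -653
negate -> -324 653
10     -> -324 653 10

0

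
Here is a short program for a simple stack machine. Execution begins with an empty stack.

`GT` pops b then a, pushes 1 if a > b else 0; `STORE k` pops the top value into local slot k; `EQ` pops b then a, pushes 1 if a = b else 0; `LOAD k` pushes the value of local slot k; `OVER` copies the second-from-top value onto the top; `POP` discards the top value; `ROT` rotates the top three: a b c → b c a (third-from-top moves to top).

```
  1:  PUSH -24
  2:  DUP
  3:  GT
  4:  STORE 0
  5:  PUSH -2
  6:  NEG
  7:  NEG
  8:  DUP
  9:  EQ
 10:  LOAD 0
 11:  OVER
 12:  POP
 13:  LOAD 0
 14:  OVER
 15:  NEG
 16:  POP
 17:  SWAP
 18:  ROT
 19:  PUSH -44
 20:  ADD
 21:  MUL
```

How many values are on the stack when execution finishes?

2

PUSH -24 → [-24]
DUP      → [-24, -24]
GT       → [0]
STORE 0  → []
PUSH -2  → [-2]
NEG      → [2]
NEG      → [-2]
DUP      → [-2, -2]
EQ       → [1]
LOAD 0   → [1, 0]
OVER     → [1, 0, 1]
POP      → [1, 0]
LOAD 0   → [1, 0, 0]
OVER     → [1, 0, 0, 0]
NEG      → [1, 0, 0, 0]
POP      → [1, 0, 0]
SWAP     → [1, 0, 0]
ROT      → [0, 0, 1]
PUSH -44 → [0, 0, 1, -44]
ADD      → [0, 0, -43]
MUL      → [0, 0]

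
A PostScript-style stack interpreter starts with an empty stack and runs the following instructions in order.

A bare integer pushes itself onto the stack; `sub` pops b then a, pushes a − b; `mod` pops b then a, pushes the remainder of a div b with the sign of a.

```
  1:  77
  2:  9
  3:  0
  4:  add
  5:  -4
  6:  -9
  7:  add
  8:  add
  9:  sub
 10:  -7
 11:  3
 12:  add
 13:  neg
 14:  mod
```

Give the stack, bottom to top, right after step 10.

77  → [77]
9   → [77, 9]
0   → [77, 9, 0]
add → [77, 9]
-4  → [77, 9, -4]
-9  → [77, 9, -4, -9]
add → [77, 9, -13]
add → [77, -4]
sub → [81]
-7  → [81, -7]

[81, -7]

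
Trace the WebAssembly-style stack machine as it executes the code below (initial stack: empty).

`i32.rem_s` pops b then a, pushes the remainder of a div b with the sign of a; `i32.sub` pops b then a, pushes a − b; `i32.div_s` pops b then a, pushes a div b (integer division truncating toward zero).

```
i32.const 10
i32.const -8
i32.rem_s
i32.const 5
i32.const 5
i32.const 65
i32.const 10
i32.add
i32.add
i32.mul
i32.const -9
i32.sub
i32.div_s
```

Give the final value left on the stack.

0

i32.const 10 → 10
i32.const -8 → 10 -8
i32.rem_s    → 2
i32.const 5  → 2 5
i32.const 5  → 2 5 5
i32.const 65 → 2 5 5 65
i32.const 10 → 2 5 5 65 10
i32.add      → 2 5 5 75
i32.add      → 2 5 80
i32.mul      → 2 400
i32.const -9 → 2 400 -9
i32.sub      → 2 409
i32.div_s    → 0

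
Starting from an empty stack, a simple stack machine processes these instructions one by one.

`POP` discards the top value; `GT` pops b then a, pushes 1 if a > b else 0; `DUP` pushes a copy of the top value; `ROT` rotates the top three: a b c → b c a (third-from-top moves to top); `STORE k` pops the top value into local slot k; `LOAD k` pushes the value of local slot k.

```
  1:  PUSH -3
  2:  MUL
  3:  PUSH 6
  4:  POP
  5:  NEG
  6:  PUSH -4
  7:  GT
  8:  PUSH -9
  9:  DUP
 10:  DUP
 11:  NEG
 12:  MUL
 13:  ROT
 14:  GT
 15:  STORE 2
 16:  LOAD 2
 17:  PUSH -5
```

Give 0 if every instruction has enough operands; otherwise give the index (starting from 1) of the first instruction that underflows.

PUSH -3  -3
MUL  — needs 2 operands, stack has 1 → underflow

2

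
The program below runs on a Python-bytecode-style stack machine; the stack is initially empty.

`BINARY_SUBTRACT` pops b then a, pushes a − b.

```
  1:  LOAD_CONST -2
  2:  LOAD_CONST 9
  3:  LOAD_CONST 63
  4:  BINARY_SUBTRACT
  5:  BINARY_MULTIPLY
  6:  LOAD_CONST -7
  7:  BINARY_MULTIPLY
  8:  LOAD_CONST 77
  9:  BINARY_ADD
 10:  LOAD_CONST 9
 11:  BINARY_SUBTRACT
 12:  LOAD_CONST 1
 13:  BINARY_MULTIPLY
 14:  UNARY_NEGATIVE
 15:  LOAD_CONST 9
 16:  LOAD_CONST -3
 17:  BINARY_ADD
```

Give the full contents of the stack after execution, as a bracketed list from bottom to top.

[688, 6]

LOAD_CONST -2   -> [-2]
LOAD_CONST 9    -> [-2, 9]
LOAD_CONST 63   -> [-2, 9, 63]
BINARY_SUBTRACT -> [-2, -54]
BINARY_MULTIPLY -> [108]
LOAD_CONST -7   -> [108, -7]
BINARY_MULTIPLY -> [-756]
LOAD_CONST 77   -> [-756, 77]
BINARY_ADD      -> [-679]
LOAD_CONST 9    -> [-679, 9]
BINARY_SUBTRACT -> [-688]
LOAD_CONST 1    -> [-688, 1]
BINARY_MULTIPLY -> [-688]
UNARY_NEGATIVE  -> [688]
LOAD_CONST 9    -> [688, 9]
LOAD_CONST -3   -> [688, 9, -3]
BINARY_ADD      -> [688, 6]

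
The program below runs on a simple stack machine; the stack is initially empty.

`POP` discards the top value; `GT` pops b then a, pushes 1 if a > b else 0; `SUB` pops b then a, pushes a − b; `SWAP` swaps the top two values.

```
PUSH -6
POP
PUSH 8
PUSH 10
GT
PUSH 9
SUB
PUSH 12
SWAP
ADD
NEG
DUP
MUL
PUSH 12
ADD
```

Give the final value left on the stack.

21

PUSH -6 -> -6
POP     -> (empty)
PUSH 8  -> 8
PUSH 10 -> 8 10
GT      -> 0
PUSH 9  -> 0 9
SUB     -> -9
PUSH 12 -> -9 12
SWAP    -> 12 -9
ADD     -> 3
NEG     -> -3
DUP     -> -3 -3
MUL     -> 9
PUSH 12 -> 9 12
ADD     -> 21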